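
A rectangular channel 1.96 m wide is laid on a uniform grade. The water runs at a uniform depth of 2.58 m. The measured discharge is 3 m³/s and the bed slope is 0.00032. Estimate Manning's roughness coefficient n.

n = 0.024

Flow area A = b·y = 1.96 × 2.58 = 5.057 m². Wetted perimeter P = b + 2y = 1.96 + 2×2.58 = 7.12 m.
Hydraulic radius R = A/P = 5.057/7.12 = 0.7102 m.
Rearranging Manning's equation: n = (1/Q) A R^(2/3) S^(1/2) = (1/3) × 5.057 × 0.7102^(2/3) × √0.00032 = 0.024.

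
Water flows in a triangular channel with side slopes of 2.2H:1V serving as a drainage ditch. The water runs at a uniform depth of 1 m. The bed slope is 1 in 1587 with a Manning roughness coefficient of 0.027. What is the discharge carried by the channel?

For a triangular section with side slope z = 2.2: A = zy² = 2.2×1² = 2.2 m²; P = 2y√(1+z²) = 2×1×2.417 = 4.833 m.
Hydraulic radius R = A/P = 2.2/4.833 = 0.4552 m.
Manning's equation: Q = (1/n) A R^(2/3) S^(1/2) = (1/0.027) × 2.2 × 0.4552^(2/3) × 0.0006301^(1/2) = 1.21 m³/s.

Q = 1.21 m³/s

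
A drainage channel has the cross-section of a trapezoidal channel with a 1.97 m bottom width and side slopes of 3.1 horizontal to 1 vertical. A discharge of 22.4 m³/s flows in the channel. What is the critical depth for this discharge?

At critical depth, Q² T / (g A³) = 1, i.e. A³/T = Q²/g = 22.4²/9.81 = 51.15.
Try y = 0.992 m: A³/T = 15.44 — too small.
Try y = 1.32 m: A³/T = 50.46 — ≈ 51.15.

y_c = 1.32 m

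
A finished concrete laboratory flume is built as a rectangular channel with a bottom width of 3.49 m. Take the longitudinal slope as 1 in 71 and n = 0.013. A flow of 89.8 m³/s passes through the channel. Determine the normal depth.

y_n = 2.71 m

Manning's equation rearranged: A R^(2/3) = nQ / (1·√S) = 0.013 × 89.8 / (√0.01408) = 9.837.
At y = 2.27 m: A R^(2/3) = 7.851 — low.
At y = 3.28 m: A R^(2/3) = 12.48 — high.
At y = 2.71 m: A R^(2/3) = 9.842 — close enough.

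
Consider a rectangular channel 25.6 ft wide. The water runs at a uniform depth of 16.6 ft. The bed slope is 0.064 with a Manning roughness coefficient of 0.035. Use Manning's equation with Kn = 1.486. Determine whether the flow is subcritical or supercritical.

Flow area A = b·y = 25.6 × 16.6 = 425 ft². Wetted perimeter P = b + 2y = 25.6 + 2×16.6 = 58.8 ft.
Hydraulic radius R = A/P = 425/58.8 = 7.227 ft.
V = (1.486/n) R^(2/3) √S = (1.486/0.035) × 7.227^(2/3) × √0.064 = 40.15 ft/s. Hydraulic depth D_h = A/T = 425/25.6 = 16.6 ft.
Froude number Fr = V/√(g·D_h) = 40.15/√(32.2×16.6) = 1.74, which is greater than 1, so the flow is supercritical.

supercritical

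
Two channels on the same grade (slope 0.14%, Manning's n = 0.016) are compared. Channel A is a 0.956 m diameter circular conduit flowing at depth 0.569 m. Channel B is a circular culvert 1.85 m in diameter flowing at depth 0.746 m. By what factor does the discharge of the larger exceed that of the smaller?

3

Channel A: For a circular section of diameter D = 0.956 m at depth y = 0.569 m, the central angle is θ = 2 arccos(1 − 2y/D) = 3.525 rad. Then A = (D²/8)(θ − sin θ) = 0.4454 m² and P = Dθ/2 = 1.685 m. Hydraulic radius R = A/P = 0.4454/1.685 = 0.2643 m. Q_A = (1/0.016)·0.4454·0.2643^(2/3)·√0.0014 = 0.429 m³/s.
Channel B: For a circular section of diameter D = 1.85 m at depth y = 0.746 m, the central angle is θ = 2 arccos(1 − 2y/D) = 2.752 rad. Then A = (D²/8)(θ − sin θ) = 1.015 m² and P = Dθ/2 = 2.546 m. Hydraulic radius R = A/P = 1.015/2.546 = 0.3987 m. Q_B = (1/0.016)·1.015·0.3987^(2/3)·√0.0014 = 1.286 m³/s.
The larger discharge is 1.286 m³/s and the smaller is 0.429 m³/s; the ratio is 3.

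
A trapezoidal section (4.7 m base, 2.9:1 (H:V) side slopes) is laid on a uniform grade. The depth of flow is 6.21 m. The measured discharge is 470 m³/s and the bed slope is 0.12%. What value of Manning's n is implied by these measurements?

With bottom width b = 4.7 m and side slope z = 2.9: A = (b + zy)y = (4.7 + 2.9×6.21)×6.21 = 141 m²; P = b + 2y√(1+z²) = 4.7 + 2×6.21×3.068 = 42.8 m.
Hydraulic radius R = A/P = 141/42.8 = 3.295 m.
Rearranging Manning's equation: n = (1/Q) A R^(2/3) S^(1/2) = (1/470) × 141 × 3.295^(2/3) × √0.0012 = 0.023.

n = 0.023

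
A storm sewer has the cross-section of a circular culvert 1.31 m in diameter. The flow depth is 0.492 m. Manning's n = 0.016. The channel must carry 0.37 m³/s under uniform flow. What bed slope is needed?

S = 0.000949

For a circular section of diameter D = 1.31 m at depth y = 0.492 m, the central angle is θ = 2 arccos(1 − 2y/D) = 2.639 rad. Then A = (D²/8)(θ − sin θ) = 0.4626 m² and P = Dθ/2 = 1.728 m.
Hydraulic radius R = A/P = 0.4626/1.728 = 0.2677 m.
From Manning's equation, S = [nQ / (1 A R^(2/3))]² = [0.016 × 0.37 / (1 × 0.4626 × 0.2677^(2/3))]² = 0.000949.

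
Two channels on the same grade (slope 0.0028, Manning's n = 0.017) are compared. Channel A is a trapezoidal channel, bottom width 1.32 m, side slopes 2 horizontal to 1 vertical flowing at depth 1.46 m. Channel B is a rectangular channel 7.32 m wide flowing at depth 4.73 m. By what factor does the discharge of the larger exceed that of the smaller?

10.6

Channel A: With bottom width b = 1.32 m and side slope z = 2: A = (b + zy)y = (1.32 + 2×1.46)×1.46 = 6.19 m²; P = b + 2y√(1+z²) = 1.32 + 2×1.46×2.236 = 7.849 m. Hydraulic radius R = A/P = 6.19/7.849 = 0.7887 m. Q_A = (1/0.017)·6.19·0.7887^(2/3)·√0.0028 = 16.45 m³/s.
Channel B: Flow area A = b·y = 7.32 × 4.73 = 34.62 m². Wetted perimeter P = b + 2y = 7.32 + 2×4.73 = 16.78 m. Hydraulic radius R = A/P = 34.62/16.78 = 2.063 m. Q_B = (1/0.017)·34.62·2.063^(2/3)·√0.0028 = 174.7 m³/s.
The larger discharge is 174.7 m³/s and the smaller is 16.45 m³/s; the ratio is 10.6.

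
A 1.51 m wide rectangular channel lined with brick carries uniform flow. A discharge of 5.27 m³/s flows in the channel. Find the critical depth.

For a rectangular channel, critical depth y_c = (q²/g)^(1/3) where q = Q/b = 5.27/1.51 = 3.49 m²/s.
So y_c = (3.49²/9.81)^(1/3) = 1.07 m.

y_c = 1.07 m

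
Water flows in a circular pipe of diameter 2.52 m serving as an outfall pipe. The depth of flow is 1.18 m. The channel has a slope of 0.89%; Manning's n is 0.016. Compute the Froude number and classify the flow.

For a circular section of diameter D = 2.52 m at depth y = 1.18 m, the central angle is θ = 2 arccos(1 − 2y/D) = 3.015 rad. Then A = (D²/8)(θ − sin θ) = 2.292 m² and P = Dθ/2 = 3.798 m.
Hydraulic radius R = A/P = 2.292/3.798 = 0.6035 m.
V = (1/n) R^(2/3) √S = (1/0.016) × 0.6035^(2/3) × √0.0089 = 4.211 m/s. Hydraulic depth D_h = A/T = 2.292/2.515 = 0.9115 m.
Froude number Fr = V/√(g·D_h) = 4.211/√(9.81×0.9115) = 1.41, which is greater than 1, so the flow is supercritical.

supercritical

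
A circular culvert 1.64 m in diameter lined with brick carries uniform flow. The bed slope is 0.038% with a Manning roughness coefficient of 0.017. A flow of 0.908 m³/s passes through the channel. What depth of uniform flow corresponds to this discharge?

Manning's equation rearranged: A R^(2/3) = nQ / (1·√S) = 0.017 × 0.908 / (√0.00038) = 0.7919.
At y = 0.817 m: A R^(2/3) = 0.5793 — short.
At y = 1.1 m: A R^(2/3) = 0.9216 — over.
At y = 0.991 m: A R^(2/3) = 0.7918 — matches.

y_n = 0.991 m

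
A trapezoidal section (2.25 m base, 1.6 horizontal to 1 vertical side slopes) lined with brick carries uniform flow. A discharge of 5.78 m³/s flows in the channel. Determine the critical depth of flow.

y_c = 0.731 m

At critical depth, Q² T / (g A³) = 1, i.e. A³/T = Q²/g = 5.78²/9.81 = 3.406.
Trying y = 0.57 m: A³/T = 1.437 — short.
Trying y = 0.85 m: A³/T = 5.813 — over.
Trying y = 0.731 m: A³/T = 3.404 — matches.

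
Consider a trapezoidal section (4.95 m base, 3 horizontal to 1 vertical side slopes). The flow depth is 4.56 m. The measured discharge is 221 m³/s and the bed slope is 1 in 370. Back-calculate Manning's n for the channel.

n = 0.0369

With bottom width b = 4.95 m and side slope z = 3: A = (b + zy)y = (4.95 + 3×4.56)×4.56 = 84.95 m²; P = b + 2y√(1+z²) = 4.95 + 2×4.56×3.162 = 33.79 m.
Hydraulic radius R = A/P = 84.95/33.79 = 2.514 m.
Rearranging Manning's equation: n = (1/Q) A R^(2/3) S^(1/2) = (1/221) × 84.95 × 2.514^(2/3) × √0.002703 = 0.0369.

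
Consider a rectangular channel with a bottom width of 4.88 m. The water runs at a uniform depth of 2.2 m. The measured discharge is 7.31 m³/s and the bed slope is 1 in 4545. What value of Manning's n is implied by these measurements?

Flow area A = b·y = 4.88 × 2.2 = 10.74 m². Wetted perimeter P = b + 2y = 4.88 + 2×2.2 = 9.28 m.
Hydraulic radius R = A/P = 10.74/9.28 = 1.157 m.
Rearranging Manning's equation: n = (1/Q) A R^(2/3) S^(1/2) = (1/7.31) × 10.74 × 1.157^(2/3) × √0.00022 = 0.024.

n = 0.024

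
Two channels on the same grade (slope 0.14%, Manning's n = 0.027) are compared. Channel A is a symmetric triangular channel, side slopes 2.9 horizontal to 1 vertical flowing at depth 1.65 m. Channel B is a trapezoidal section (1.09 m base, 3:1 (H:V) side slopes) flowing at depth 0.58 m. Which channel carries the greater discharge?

channel A

Channel A: For a triangular section with side slope z = 2.9: A = zy² = 2.9×1.65² = 7.895 m²; P = 2y√(1+z²) = 2×1.65×3.068 = 10.12 m. Hydraulic radius R = A/P = 7.895/10.12 = 0.7799 m. Q_A = (1/0.027)·7.895·0.7799^(2/3)·√0.0014 = 9.271 m³/s.
Channel B: With bottom width b = 1.09 m and side slope z = 3: A = (b + zy)y = (1.09 + 3×0.58)×0.58 = 1.641 m²; P = b + 2y√(1+z²) = 1.09 + 2×0.58×3.162 = 4.758 m. Hydraulic radius R = A/P = 1.641/4.758 = 0.345 m. Q_B = (1/0.027)·1.641·0.345^(2/3)·√0.0014 = 1.119 m³/s.
Q_A = 9.271 m³/s vs Q_B = 1.119 m³/s, so channel A carries more.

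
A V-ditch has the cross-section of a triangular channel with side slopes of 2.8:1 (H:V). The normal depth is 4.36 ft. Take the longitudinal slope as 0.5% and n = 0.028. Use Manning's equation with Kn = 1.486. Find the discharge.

Q = 323 ft³/s

For a triangular section with side slope z = 2.8: A = zy² = 2.8×4.36² = 53.23 ft²; P = 2y√(1+z²) = 2×4.36×2.973 = 25.93 ft.
Hydraulic radius R = A/P = 53.23/25.93 = 2.053 ft.
Manning's equation: Q = (1.486/n) A R^(2/3) S^(1/2) = (1.486/0.028) × 53.23 × 2.053^(2/3) × 0.005^(1/2) = 323 ft³/s.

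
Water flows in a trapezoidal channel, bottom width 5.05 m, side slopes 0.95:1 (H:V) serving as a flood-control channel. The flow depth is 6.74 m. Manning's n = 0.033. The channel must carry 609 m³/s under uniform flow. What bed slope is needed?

With bottom width b = 5.05 m and side slope z = 0.95: A = (b + zy)y = (5.05 + 0.95×6.74)×6.74 = 77.19 m²; P = b + 2y√(1+z²) = 5.05 + 2×6.74×1.379 = 23.64 m.
Hydraulic radius R = A/P = 77.19/23.64 = 3.265 m.
From Manning's equation, S = [nQ / (1 A R^(2/3))]² = [0.033 × 609 / (1 × 77.19 × 3.265^(2/3))]² = 0.014.

S = 0.014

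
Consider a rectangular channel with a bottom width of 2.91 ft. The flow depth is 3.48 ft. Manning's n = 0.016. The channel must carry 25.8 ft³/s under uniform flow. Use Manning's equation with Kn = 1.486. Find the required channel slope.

S = 0.000727

Flow area A = b·y = 2.91 × 3.48 = 10.13 ft². Wetted perimeter P = b + 2y = 2.91 + 2×3.48 = 9.87 ft.
Hydraulic radius R = A/P = 10.13/9.87 = 1.026 ft.
From Manning's equation, S = [nQ / (1.486 A R^(2/3))]² = [0.016 × 25.8 / (1.486 × 10.13 × 1.026^(2/3))]² = 0.000727.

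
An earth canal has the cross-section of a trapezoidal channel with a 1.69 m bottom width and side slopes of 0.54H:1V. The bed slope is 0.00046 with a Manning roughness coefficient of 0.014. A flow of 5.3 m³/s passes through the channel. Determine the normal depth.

Manning's equation rearranged: A R^(2/3) = nQ / (1·√S) = 0.014 × 5.3 / (√0.00046) = 3.46.
Trying y = 1.75 m: A R^(2/3) = 4.019 — too large.
Trying y = 1.2 m: A R^(2/3) = 2.073 — too small.
Trying y = 1.61 m: A R^(2/3) = 3.463 — ≈ 3.46.

y_n = 1.61 m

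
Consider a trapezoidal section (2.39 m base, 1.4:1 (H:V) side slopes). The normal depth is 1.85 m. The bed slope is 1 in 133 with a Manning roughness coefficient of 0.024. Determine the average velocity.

V = 3.74 m/s

With bottom width b = 2.39 m and side slope z = 1.4: A = (b + zy)y = (2.39 + 1.4×1.85)×1.85 = 9.213 m²; P = b + 2y√(1+z²) = 2.39 + 2×1.85×1.72 = 8.756 m.
Hydraulic radius R = A/P = 9.213/8.756 = 1.052 m.
From Manning's equation, V = (1/n) R^(2/3) S^(1/2) = (1/0.024) × 1.052^(2/3) × 0.007519^(1/2) = 3.74 m/s.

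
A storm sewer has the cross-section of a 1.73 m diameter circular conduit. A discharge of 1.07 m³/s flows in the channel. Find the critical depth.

y_c = 0.503 m

At critical depth, Q² T / (g A³) = 1, i.e. A³/T = Q²/g = 1.07²/9.81 = 0.1167.
Try y = 0.609 m: A³/T = 0.2442 — over.
Try y = 0.349 m: A³/T = 0.02802 — short.
Try y = 0.503 m: A³/T = 0.1165 — ≈ 0.1167.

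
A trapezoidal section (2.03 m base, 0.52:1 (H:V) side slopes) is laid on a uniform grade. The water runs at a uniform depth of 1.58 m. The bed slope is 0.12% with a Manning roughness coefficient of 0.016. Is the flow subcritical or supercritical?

subcritical

With bottom width b = 2.03 m and side slope z = 0.52: A = (b + zy)y = (2.03 + 0.52×1.58)×1.58 = 4.506 m²; P = b + 2y√(1+z²) = 2.03 + 2×1.58×1.127 = 5.592 m.
Hydraulic radius R = A/P = 4.506/5.592 = 0.8058 m.
V = (1/n) R^(2/3) √S = (1/0.016) × 0.8058^(2/3) × √0.0012 = 1.875 m/s. Hydraulic depth D_h = A/T = 4.506/3.673 = 1.227 m.
Froude number Fr = V/√(g·D_h) = 1.875/√(9.81×1.227) = 0.54, which is less than 1, so the flow is subcritical.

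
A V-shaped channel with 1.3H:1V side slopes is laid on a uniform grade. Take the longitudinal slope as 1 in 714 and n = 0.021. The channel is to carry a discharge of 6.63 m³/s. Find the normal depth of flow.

Manning's equation rearranged: A R^(2/3) = nQ / (1·√S) = 0.021 × 6.63 / (√0.001401) = 3.72.
Try y = 2.2 m: A R^(2/3) = 5.742 — too large.
Try y = 1.64 m: A R^(2/3) = 2.624 — too small.
Try y = 1.87 m: A R^(2/3) = 3.723 — ≈ 3.72.

y_n = 1.87 m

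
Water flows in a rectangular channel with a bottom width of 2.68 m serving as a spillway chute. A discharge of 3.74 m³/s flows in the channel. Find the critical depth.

For a rectangular channel, critical depth y_c = (q²/g)^(1/3) where q = Q/b = 3.74/2.68 = 1.396 m²/s.
So y_c = (1.396²/9.81)^(1/3) = 0.583 m.

y_c = 0.583 m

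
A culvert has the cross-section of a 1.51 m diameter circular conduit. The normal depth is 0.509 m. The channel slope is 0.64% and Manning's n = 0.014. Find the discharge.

Q = 1.31 m³/s

For a circular section of diameter D = 1.51 m at depth y = 0.509 m, the central angle is θ = 2 arccos(1 − 2y/D) = 2.478 rad. Then A = (D²/8)(θ − sin θ) = 0.5306 m² and P = Dθ/2 = 1.871 m.
Hydraulic radius R = A/P = 0.5306/1.871 = 0.2836 m.
Manning's equation: Q = (1/n) A R^(2/3) S^(1/2) = (1/0.014) × 0.5306 × 0.2836^(2/3) × 0.0064^(1/2) = 1.31 m³/s.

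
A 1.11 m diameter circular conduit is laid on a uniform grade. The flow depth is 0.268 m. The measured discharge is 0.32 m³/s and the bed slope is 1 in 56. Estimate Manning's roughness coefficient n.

n = 0.022

For a circular section of diameter D = 1.11 m at depth y = 0.268 m, the central angle is θ = 2 arccos(1 − 2y/D) = 2.055 rad. Then A = (D²/8)(θ − sin θ) = 0.1801 m² and P = Dθ/2 = 1.14 m.
Hydraulic radius R = A/P = 0.1801/1.14 = 0.1579 m.
Rearranging Manning's equation: n = (1/Q) A R^(2/3) S^(1/2) = (1/0.32) × 0.1801 × 0.1579^(2/3) × √0.01786 = 0.022.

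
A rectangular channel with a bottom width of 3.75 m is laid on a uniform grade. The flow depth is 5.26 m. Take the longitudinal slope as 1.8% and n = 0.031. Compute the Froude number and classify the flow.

Flow area A = b·y = 3.75 × 5.26 = 19.72 m². Wetted perimeter P = b + 2y = 3.75 + 2×5.26 = 14.27 m.
Hydraulic radius R = A/P = 19.72/14.27 = 1.382 m.
V = (1/n) R^(2/3) √S = (1/0.031) × 1.382^(2/3) × √0.018 = 5.37 m/s. Hydraulic depth D_h = A/T = 19.72/3.75 = 5.26 m.
Froude number Fr = V/√(g·D_h) = 5.37/√(9.81×5.26) = 0.748, which is less than 1, so the flow is subcritical.

subcritical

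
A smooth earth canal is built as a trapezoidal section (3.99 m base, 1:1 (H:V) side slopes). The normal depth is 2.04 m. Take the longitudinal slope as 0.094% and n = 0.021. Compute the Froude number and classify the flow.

subcritical

With bottom width b = 3.99 m and side slope z = 1: A = (b + zy)y = (3.99 + 1×2.04)×2.04 = 12.3 m²; P = b + 2y√(1+z²) = 3.99 + 2×2.04×1.414 = 9.76 m.
Hydraulic radius R = A/P = 12.3/9.76 = 1.26 m.
V = (1/n) R^(2/3) √S = (1/0.021) × 1.26^(2/3) × √0.00094 = 1.704 m/s. Hydraulic depth D_h = A/T = 12.3/8.07 = 1.524 m.
Froude number Fr = V/√(g·D_h) = 1.704/√(9.81×1.524) = 0.441, which is less than 1, so the flow is subcritical.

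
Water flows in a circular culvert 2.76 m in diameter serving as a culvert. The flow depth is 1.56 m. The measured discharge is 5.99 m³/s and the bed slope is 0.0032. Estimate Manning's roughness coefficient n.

For a circular section of diameter D = 2.76 m at depth y = 1.56 m, the central angle is θ = 2 arccos(1 − 2y/D) = 3.403 rad. Then A = (D²/8)(θ − sin θ) = 3.487 m² and P = Dθ/2 = 4.696 m.
Hydraulic radius R = A/P = 3.487/4.696 = 0.7424 m.
Rearranging Manning's equation: n = (1/Q) A R^(2/3) S^(1/2) = (1/5.99) × 3.487 × 0.7424^(2/3) × √0.0032 = 0.027.

n = 0.027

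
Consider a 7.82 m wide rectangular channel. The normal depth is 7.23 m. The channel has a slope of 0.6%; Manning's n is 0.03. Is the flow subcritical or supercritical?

Flow area A = b·y = 7.82 × 7.23 = 56.54 m². Wetted perimeter P = b + 2y = 7.82 + 2×7.23 = 22.28 m.
Hydraulic radius R = A/P = 56.54/22.28 = 2.538 m.
V = (1/n) R^(2/3) √S = (1/0.03) × 2.538^(2/3) × √0.006 = 4.804 m/s. Hydraulic depth D_h = A/T = 56.54/7.82 = 7.23 m.
Froude number Fr = V/√(g·D_h) = 4.804/√(9.81×7.23) = 0.57, which is less than 1, so the flow is subcritical.

subcritical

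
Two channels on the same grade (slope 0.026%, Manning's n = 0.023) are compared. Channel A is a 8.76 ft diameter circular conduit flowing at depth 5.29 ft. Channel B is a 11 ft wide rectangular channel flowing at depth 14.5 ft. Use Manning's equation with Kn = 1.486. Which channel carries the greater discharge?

channel B

Channel A: For a circular section of diameter D = 8.76 ft at depth y = 5.29 ft, the central angle is θ = 2 arccos(1 − 2y/D) = 3.56 rad. Then A = (D²/8)(θ − sin θ) = 38.05 ft² and P = Dθ/2 = 15.59 ft. Hydraulic radius R = A/P = 38.05/15.59 = 2.44 ft. Q_A = (1.486/0.023)·38.05·2.44^(2/3)·√0.00026 = 71.84 ft³/s.
Channel B: Flow area A = b·y = 11 × 14.5 = 159.5 ft². Wetted perimeter P = b + 2y = 11 + 2×14.5 = 40 ft. Hydraulic radius R = A/P = 159.5/40 = 3.987 ft. Q_B = (1.486/0.023)·159.5·3.987^(2/3)·√0.00026 = 417.8 ft³/s.
Q_A = 71.84 ft³/s vs Q_B = 417.8 ft³/s, so channel B carries more.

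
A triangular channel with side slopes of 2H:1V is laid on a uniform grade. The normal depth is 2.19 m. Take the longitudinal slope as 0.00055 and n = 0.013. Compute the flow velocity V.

For a triangular section with side slope z = 2: A = zy² = 2×2.19² = 9.592 m²; P = 2y√(1+z²) = 2×2.19×2.236 = 9.794 m.
Hydraulic radius R = A/P = 9.592/9.794 = 0.9794 m.
From Manning's equation, V = (1/n) R^(2/3) S^(1/2) = (1/0.013) × 0.9794^(2/3) × 0.00055^(1/2) = 1.78 m/s.

V = 1.78 m/s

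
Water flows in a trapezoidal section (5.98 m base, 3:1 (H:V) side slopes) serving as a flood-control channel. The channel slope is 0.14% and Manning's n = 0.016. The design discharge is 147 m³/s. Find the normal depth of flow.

Manning's equation rearranged: A R^(2/3) = nQ / (1·√S) = 0.016 × 147 / (√0.0014) = 62.86.
At y = 2.27 m: A R^(2/3) = 36.81 — too small.
At y = 3.32 m: A R^(2/3) = 82.93 — too large.
At y = 2.92 m: A R^(2/3) = 62.75 — close enough.

y_n = 2.92 m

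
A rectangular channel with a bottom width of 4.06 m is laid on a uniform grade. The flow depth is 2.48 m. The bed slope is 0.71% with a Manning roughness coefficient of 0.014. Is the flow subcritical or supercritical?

Flow area A = b·y = 4.06 × 2.48 = 10.07 m². Wetted perimeter P = b + 2y = 4.06 + 2×2.48 = 9.02 m.
Hydraulic radius R = A/P = 10.07/9.02 = 1.116 m.
V = (1/n) R^(2/3) √S = (1/0.014) × 1.116^(2/3) × √0.0071 = 6.477 m/s. Hydraulic depth D_h = A/T = 10.07/4.06 = 2.48 m.
Froude number Fr = V/√(g·D_h) = 6.477/√(9.81×2.48) = 1.31, which is greater than 1, so the flow is supercritical.

supercritical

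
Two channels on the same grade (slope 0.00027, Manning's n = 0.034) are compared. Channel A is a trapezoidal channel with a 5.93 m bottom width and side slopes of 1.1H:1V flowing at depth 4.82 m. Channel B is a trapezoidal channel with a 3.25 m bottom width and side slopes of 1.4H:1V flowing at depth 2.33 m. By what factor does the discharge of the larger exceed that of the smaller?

5.63

Channel A: With bottom width b = 5.93 m and side slope z = 1.1: A = (b + zy)y = (5.93 + 1.1×4.82)×4.82 = 54.14 m²; P = b + 2y√(1+z²) = 5.93 + 2×4.82×1.487 = 20.26 m. Hydraulic radius R = A/P = 54.14/20.26 = 2.672 m. Q_A = (1/0.034)·54.14·2.672^(2/3)·√0.00027 = 50.38 m³/s.
Channel B: With bottom width b = 3.25 m and side slope z = 1.4: A = (b + zy)y = (3.25 + 1.4×2.33)×2.33 = 15.17 m²; P = b + 2y√(1+z²) = 3.25 + 2×2.33×1.72 = 11.27 m. Hydraulic radius R = A/P = 15.17/11.27 = 1.347 m. Q_B = (1/0.034)·15.17·1.347^(2/3)·√0.00027 = 8.942 m³/s.
The larger discharge is 50.38 m³/s and the smaller is 8.942 m³/s; the ratio is 5.63.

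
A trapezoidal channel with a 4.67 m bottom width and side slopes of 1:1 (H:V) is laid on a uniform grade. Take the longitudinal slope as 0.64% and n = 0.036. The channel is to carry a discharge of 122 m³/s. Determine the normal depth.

Manning's equation rearranged: A R^(2/3) = nQ / (1·√S) = 0.036 × 122 / (√0.0064) = 54.9.
At y = 2.76 m: A R^(2/3) = 28.56 — low.
At y = 4.64 m: A R^(2/3) = 78.03 — high.
At y = 3.89 m: A R^(2/3) = 55.03 — matches.

y_n = 3.89 m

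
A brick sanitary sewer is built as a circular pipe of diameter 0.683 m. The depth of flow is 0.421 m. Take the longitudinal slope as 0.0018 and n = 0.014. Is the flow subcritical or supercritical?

subcritical

For a circular section of diameter D = 0.683 m at depth y = 0.421 m, the central angle is θ = 2 arccos(1 − 2y/D) = 3.611 rad. Then A = (D²/8)(θ − sin θ) = 0.237 m² and P = Dθ/2 = 1.233 m.
Hydraulic radius R = A/P = 0.237/1.233 = 0.1922 m.
V = (1/n) R^(2/3) √S = (1/0.014) × 0.1922^(2/3) × √0.0018 = 1.009 m/s. Hydraulic depth D_h = A/T = 0.237/0.6642 = 0.3568 m.
Froude number Fr = V/√(g·D_h) = 1.009/√(9.81×0.3568) = 0.539, which is less than 1, so the flow is subcritical.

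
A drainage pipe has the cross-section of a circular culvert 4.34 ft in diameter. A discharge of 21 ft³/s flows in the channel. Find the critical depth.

y_c = 1.32 ft

At critical depth, Q² T / (g A³) = 1, i.e. A³/T = Q²/g = 21²/32.2 = 13.7.
Try y = 1.56 ft: A³/T = 26.3 — over.
Try y = 1.03 ft: A³/T = 5.255 — short.
Try y = 1.32 ft: A³/T = 13.79 — matches.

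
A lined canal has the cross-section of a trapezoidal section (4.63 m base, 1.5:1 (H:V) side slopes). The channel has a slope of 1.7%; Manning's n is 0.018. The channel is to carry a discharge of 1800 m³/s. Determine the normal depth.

Manning's equation rearranged: A R^(2/3) = nQ / (1·√S) = 0.018 × 1800 / (√0.017) = 248.5.
At y = 8.69 m: A R^(2/3) = 403.9 — over.
At y = 5.19 m: A R^(2/3) = 126.8 — short.
At y = 7.03 m: A R^(2/3) = 248.7 — close enough.

y_n = 7.03 m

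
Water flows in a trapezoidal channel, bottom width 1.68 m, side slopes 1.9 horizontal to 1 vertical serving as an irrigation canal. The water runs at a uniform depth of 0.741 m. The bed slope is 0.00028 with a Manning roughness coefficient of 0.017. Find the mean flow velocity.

With bottom width b = 1.68 m and side slope z = 1.9: A = (b + zy)y = (1.68 + 1.9×0.741)×0.741 = 2.288 m²; P = b + 2y√(1+z²) = 1.68 + 2×0.741×2.147 = 4.862 m.
Hydraulic radius R = A/P = 2.288/4.862 = 0.4706 m.
From Manning's equation, V = (1/n) R^(2/3) S^(1/2) = (1/0.017) × 0.4706^(2/3) × 0.00028^(1/2) = 0.596 m/s.

V = 0.596 m/s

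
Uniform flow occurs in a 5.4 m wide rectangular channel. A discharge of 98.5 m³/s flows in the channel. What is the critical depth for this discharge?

For a rectangular channel, critical depth y_c = (q²/g)^(1/3) where q = Q/b = 98.5/5.4 = 18.24 m²/s.
So y_c = (18.24²/9.81)^(1/3) = 3.24 m.

y_c = 3.24 m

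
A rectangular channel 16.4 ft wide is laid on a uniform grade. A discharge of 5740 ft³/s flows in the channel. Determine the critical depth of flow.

y_c = 15.6 ft

For a rectangular channel, critical depth y_c = (q²/g)^(1/3) where q = Q/b = 5740/16.4 = 350 ft²/s.
So y_c = (350²/32.2)^(1/3) = 15.6 ft.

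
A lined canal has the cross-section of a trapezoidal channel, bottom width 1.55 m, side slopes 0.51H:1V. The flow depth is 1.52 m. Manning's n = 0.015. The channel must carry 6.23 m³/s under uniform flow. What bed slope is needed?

With bottom width b = 1.55 m and side slope z = 0.51: A = (b + zy)y = (1.55 + 0.51×1.52)×1.52 = 3.534 m²; P = b + 2y√(1+z²) = 1.55 + 2×1.52×1.123 = 4.963 m.
Hydraulic radius R = A/P = 3.534/4.963 = 0.7122 m.
From Manning's equation, S = [nQ / (1 A R^(2/3))]² = [0.015 × 6.23 / (1 × 3.534 × 0.7122^(2/3))]² = 0.0011.

S = 0.0011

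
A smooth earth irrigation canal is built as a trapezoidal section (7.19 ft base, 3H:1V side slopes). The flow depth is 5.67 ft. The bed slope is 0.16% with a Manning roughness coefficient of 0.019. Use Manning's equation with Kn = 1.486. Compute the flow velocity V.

With bottom width b = 7.19 ft and side slope z = 3: A = (b + zy)y = (7.19 + 3×5.67)×5.67 = 137.2 ft²; P = b + 2y√(1+z²) = 7.19 + 2×5.67×3.162 = 43.05 ft.
Hydraulic radius R = A/P = 137.2/43.05 = 3.187 ft.
From Manning's equation, V = (1.486/n) R^(2/3) S^(1/2) = (1.486/0.019) × 3.187^(2/3) × 0.0016^(1/2) = 6.78 ft/s.

V = 6.78 ft/s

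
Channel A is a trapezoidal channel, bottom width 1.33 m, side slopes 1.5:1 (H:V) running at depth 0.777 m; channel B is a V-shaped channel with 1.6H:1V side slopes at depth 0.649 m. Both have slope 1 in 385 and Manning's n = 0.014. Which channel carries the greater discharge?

channel A

Channel A: With bottom width b = 1.33 m and side slope z = 1.5: A = (b + zy)y = (1.33 + 1.5×0.777)×0.777 = 1.939 m²; P = b + 2y√(1+z²) = 1.33 + 2×0.777×1.803 = 4.132 m. Hydraulic radius R = A/P = 1.939/4.132 = 0.4693 m. Q_A = (1/0.014)·1.939·0.4693^(2/3)·√0.002597 = 4.263 m³/s.
Channel B: For a triangular section with side slope z = 1.6: A = zy² = 1.6×0.649² = 0.6739 m²; P = 2y√(1+z²) = 2×0.649×1.887 = 2.449 m. Hydraulic radius R = A/P = 0.6739/2.449 = 0.2752 m. Q_B = (1/0.014)·0.6739·0.2752^(2/3)·√0.002597 = 1.038 m³/s.
Q_A = 4.263 m³/s vs Q_B = 1.038 m³/s, so channel A carries more.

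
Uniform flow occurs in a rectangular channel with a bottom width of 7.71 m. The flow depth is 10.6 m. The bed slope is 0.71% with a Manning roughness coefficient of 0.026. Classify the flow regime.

Flow area A = b·y = 7.71 × 10.6 = 81.73 m². Wetted perimeter P = b + 2y = 7.71 + 2×10.6 = 28.91 m.
Hydraulic radius R = A/P = 81.73/28.91 = 2.827 m.
V = (1/n) R^(2/3) √S = (1/0.026) × 2.827^(2/3) × √0.0071 = 6.479 m/s. Hydraulic depth D_h = A/T = 81.73/7.71 = 10.6 m.
Froude number Fr = V/√(g·D_h) = 6.479/√(9.81×10.6) = 0.635, which is less than 1, so the flow is subcritical.

subcritical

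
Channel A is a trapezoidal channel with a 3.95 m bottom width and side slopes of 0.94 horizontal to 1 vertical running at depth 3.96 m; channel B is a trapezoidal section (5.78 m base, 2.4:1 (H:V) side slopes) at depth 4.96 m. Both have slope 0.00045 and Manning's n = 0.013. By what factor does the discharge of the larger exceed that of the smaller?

3.54

Channel A: With bottom width b = 3.95 m and side slope z = 0.94: A = (b + zy)y = (3.95 + 0.94×3.96)×3.96 = 30.38 m²; P = b + 2y√(1+z²) = 3.95 + 2×3.96×1.372 = 14.82 m. Hydraulic radius R = A/P = 30.38/14.82 = 2.05 m. Q_A = (1/0.013)·30.38·2.05^(2/3)·√0.00045 = 80.01 m³/s.
Channel B: With bottom width b = 5.78 m and side slope z = 2.4: A = (b + zy)y = (5.78 + 2.4×4.96)×4.96 = 87.71 m²; P = b + 2y√(1+z²) = 5.78 + 2×4.96×2.6 = 31.57 m. Hydraulic radius R = A/P = 87.71/31.57 = 2.778 m. Q_B = (1/0.013)·87.71·2.778^(2/3)·√0.00045 = 282.9 m³/s.
The larger discharge is 282.9 m³/s and the smaller is 80.01 m³/s; the ratio is 3.54.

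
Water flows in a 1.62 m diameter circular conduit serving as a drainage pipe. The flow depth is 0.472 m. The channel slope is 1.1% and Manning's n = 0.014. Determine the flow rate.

For a circular section of diameter D = 1.62 m at depth y = 0.472 m, the central angle is θ = 2 arccos(1 − 2y/D) = 2.281 rad. Then A = (D²/8)(θ − sin θ) = 0.4994 m² and P = Dθ/2 = 1.847 m.
Hydraulic radius R = A/P = 0.4994/1.847 = 0.2703 m.
Manning's equation: Q = (1/n) A R^(2/3) S^(1/2) = (1/0.014) × 0.4994 × 0.2703^(2/3) × 0.011^(1/2) = 1.56 m³/s.

Q = 1.56 m³/s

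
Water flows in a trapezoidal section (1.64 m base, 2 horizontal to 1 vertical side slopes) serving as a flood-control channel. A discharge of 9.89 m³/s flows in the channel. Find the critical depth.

y_c = 1.04 m

At critical depth, Q² T / (g A³) = 1, i.e. A³/T = Q²/g = 9.89²/9.81 = 9.971.
Trying y = 0.822 m: A³/T = 3.992 — short.
Trying y = 1.17 m: A³/T = 15.98 — over.
Trying y = 1.04 m: A³/T = 9.984 — ≈ 9.971.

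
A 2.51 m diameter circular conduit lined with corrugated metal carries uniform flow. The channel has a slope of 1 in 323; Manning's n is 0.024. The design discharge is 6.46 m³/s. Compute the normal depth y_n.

Manning's equation rearranged: A R^(2/3) = nQ / (1·√S) = 0.024 × 6.46 / (√0.003096) = 2.786.
At y = 1.35 m: A R^(2/3) = 2.048 — too small.
At y = 1.65 m: A R^(2/3) = 2.788 — close enough.

y_n = 1.65 m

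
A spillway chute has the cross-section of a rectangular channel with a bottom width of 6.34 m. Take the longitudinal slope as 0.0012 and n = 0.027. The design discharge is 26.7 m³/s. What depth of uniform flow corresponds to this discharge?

Manning's equation rearranged: A R^(2/3) = nQ / (1·√S) = 0.027 × 26.7 / (√0.0012) = 20.81.
Trying y = 2.18 m: A R^(2/3) = 16.39 — low.
Trying y = 3.07 m: A R^(2/3) = 26.18 — high.
Trying y = 2.59 m: A R^(2/3) = 20.8 — ≈ 20.81.

y_n = 2.59 m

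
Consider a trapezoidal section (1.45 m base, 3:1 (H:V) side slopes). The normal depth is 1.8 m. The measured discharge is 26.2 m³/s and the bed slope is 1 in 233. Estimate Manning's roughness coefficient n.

With bottom width b = 1.45 m and side slope z = 3: A = (b + zy)y = (1.45 + 3×1.8)×1.8 = 12.33 m²; P = b + 2y√(1+z²) = 1.45 + 2×1.8×3.162 = 12.83 m.
Hydraulic radius R = A/P = 12.33/12.83 = 0.9607 m.
Rearranging Manning's equation: n = (1/Q) A R^(2/3) S^(1/2) = (1/26.2) × 12.33 × 0.9607^(2/3) × √0.004292 = 0.03.

n = 0.03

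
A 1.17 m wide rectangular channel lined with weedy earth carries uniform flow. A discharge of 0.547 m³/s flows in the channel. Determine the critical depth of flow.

y_c = 0.281 m

For a rectangular channel, critical depth y_c = (q²/g)^(1/3) where q = Q/b = 0.547/1.17 = 0.4675 m²/s.
So y_c = (0.4675²/9.81)^(1/3) = 0.281 m.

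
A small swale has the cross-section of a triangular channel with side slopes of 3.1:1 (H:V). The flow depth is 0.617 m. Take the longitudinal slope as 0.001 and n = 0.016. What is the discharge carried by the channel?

Q = 1.03 m³/s

For a triangular section with side slope z = 3.1: A = zy² = 3.1×0.617² = 1.18 m²; P = 2y√(1+z²) = 2×0.617×3.257 = 4.02 m.
Hydraulic radius R = A/P = 1.18/4.02 = 0.2936 m.
Manning's equation: Q = (1/n) A R^(2/3) S^(1/2) = (1/0.016) × 1.18 × 0.2936^(2/3) × 0.001^(1/2) = 1.03 m³/s.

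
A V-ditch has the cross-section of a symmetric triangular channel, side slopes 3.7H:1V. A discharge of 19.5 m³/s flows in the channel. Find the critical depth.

At critical depth, Q² T / (g A³) = 1, i.e. A³/T = Q²/g = 19.5²/9.81 = 38.76.
At y = 1.64 m: A³/T = 81.21 — high.
At y = 1.14 m: A³/T = 13.18 — low.
At y = 1.41 m: A³/T = 38.15 — matches.

y_c = 1.41 m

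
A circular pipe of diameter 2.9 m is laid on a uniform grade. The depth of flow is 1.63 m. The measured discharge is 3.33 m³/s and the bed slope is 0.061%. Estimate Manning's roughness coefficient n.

n = 0.024

For a circular section of diameter D = 2.9 m at depth y = 1.63 m, the central angle is θ = 2 arccos(1 − 2y/D) = 3.391 rad. Then A = (D²/8)(θ − sin θ) = 3.823 m² and P = Dθ/2 = 4.916 m.
Hydraulic radius R = A/P = 3.823/4.916 = 0.7777 m.
Rearranging Manning's equation: n = (1/Q) A R^(2/3) S^(1/2) = (1/3.33) × 3.823 × 0.7777^(2/3) × √0.00061 = 0.024.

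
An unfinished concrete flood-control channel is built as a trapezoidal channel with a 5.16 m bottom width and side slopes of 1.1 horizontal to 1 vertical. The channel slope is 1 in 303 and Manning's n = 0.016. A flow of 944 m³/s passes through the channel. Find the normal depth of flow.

Manning's equation rearranged: A R^(2/3) = nQ / (1·√S) = 0.016 × 944 / (√0.0033) = 262.9.
At y = 8.56 m: A R^(2/3) = 318.4 — over.
At y = 6.03 m: A R^(2/3) = 150.5 — short.
At y = 7.84 m: A R^(2/3) = 263 — close enough.

y_n = 7.84 m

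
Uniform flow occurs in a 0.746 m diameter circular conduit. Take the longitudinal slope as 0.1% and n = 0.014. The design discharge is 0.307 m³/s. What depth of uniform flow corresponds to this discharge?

Manning's equation rearranged: A R^(2/3) = nQ / (1·√S) = 0.014 × 0.307 / (√0.001) = 0.1359.
Try y = 0.694 m: A R^(2/3) = 0.1534 — too large.
Try y = 0.447 m: A R^(2/3) = 0.09566 — too small.
Try y = 0.582 m: A R^(2/3) = 0.1359 — ≈ 0.1359.

y_n = 0.582 m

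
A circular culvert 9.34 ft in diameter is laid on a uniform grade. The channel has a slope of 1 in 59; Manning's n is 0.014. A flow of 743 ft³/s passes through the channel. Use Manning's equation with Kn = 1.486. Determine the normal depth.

y_n = 4.37 ft

Manning's equation rearranged: A R^(2/3) = nQ / (1.486·√S) = 0.014 × 743 / (1.486 × √0.01695) = 53.77.
Trying y = 3.83 ft: A R^(2/3) = 42.52 — short.
Trying y = 4.9 ft: A R^(2/3) = 65.36 — over.
Trying y = 4.37 ft: A R^(2/3) = 53.78 — matches.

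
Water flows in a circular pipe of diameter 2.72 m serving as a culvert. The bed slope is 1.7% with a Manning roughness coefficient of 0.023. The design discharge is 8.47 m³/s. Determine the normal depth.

y_n = 1.08 m

Manning's equation rearranged: A R^(2/3) = nQ / (1·√S) = 0.023 × 8.47 / (√0.017) = 1.494.
Trying y = 0.882 m: A R^(2/3) = 1.022 — too small.
Trying y = 1.27 m: A R^(2/3) = 1.997 — too large.
Trying y = 1.08 m: A R^(2/3) = 1.494 — ≈ 1.494.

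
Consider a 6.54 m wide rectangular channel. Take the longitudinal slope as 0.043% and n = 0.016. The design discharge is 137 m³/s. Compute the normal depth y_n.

Manning's equation rearranged: A R^(2/3) = nQ / (1·√S) = 0.016 × 137 / (√0.00043) = 105.7.
At y = 6.51 m: A R^(2/3) = 71.51 — low.
At y = 11.5 m: A R^(2/3) = 140.2 — high.
At y = 9.02 m: A R^(2/3) = 105.7 — close enough.

y_n = 9.02 m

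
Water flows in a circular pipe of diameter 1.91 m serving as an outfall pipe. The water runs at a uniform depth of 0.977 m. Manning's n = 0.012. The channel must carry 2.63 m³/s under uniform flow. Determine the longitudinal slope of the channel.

For a circular section of diameter D = 1.91 m at depth y = 0.977 m, the central angle is θ = 2 arccos(1 − 2y/D) = 3.188 rad. Then A = (D²/8)(θ − sin θ) = 1.475 m² and P = Dθ/2 = 3.044 m.
Hydraulic radius R = A/P = 1.475/3.044 = 0.4844 m.
From Manning's equation, S = [nQ / (1 A R^(2/3))]² = [0.012 × 2.63 / (1 × 1.475 × 0.4844^(2/3))]² = 0.0012.

S = 0.0012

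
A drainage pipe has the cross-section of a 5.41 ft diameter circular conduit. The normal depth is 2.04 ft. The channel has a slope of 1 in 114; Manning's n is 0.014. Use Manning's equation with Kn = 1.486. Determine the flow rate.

For a circular section of diameter D = 5.41 ft at depth y = 2.04 ft, the central angle is θ = 2 arccos(1 − 2y/D) = 2.645 rad. Then A = (D²/8)(θ − sin θ) = 7.932 ft² and P = Dθ/2 = 7.154 ft.
Hydraulic radius R = A/P = 7.932/7.154 = 1.109 ft.
Manning's equation: Q = (1.486/n) A R^(2/3) S^(1/2) = (1.486/0.014) × 7.932 × 1.109^(2/3) × 0.008772^(1/2) = 84.5 ft³/s.

Q = 84.5 ft³/s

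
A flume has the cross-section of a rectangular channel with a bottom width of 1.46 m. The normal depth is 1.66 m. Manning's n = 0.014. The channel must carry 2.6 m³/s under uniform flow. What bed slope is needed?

S = 0.000558

Flow area A = b·y = 1.46 × 1.66 = 2.424 m². Wetted perimeter P = b + 2y = 1.46 + 2×1.66 = 4.78 m.
Hydraulic radius R = A/P = 2.424/4.78 = 0.507 m.
From Manning's equation, S = [nQ / (1 A R^(2/3))]² = [0.014 × 2.6 / (1 × 2.424 × 0.507^(2/3))]² = 0.000558.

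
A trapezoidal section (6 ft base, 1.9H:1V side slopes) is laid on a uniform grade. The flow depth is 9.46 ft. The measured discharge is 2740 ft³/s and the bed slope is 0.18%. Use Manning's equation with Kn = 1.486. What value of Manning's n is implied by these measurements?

n = 0.015

With bottom width b = 6 ft and side slope z = 1.9: A = (b + zy)y = (6 + 1.9×9.46)×9.46 = 226.8 ft²; P = b + 2y√(1+z²) = 6 + 2×9.46×2.147 = 46.62 ft.
Hydraulic radius R = A/P = 226.8/46.62 = 4.864 ft.
Rearranging Manning's equation: n = (1.486/Q) A R^(2/3) S^(1/2) = (1.486/2740) × 226.8 × 4.864^(2/3) × √0.0018 = 0.015.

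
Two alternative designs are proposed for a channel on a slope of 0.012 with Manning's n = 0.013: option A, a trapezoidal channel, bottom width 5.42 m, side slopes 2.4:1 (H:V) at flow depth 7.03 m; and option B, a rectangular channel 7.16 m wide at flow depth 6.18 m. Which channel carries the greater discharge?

channel A

Channel A: With bottom width b = 5.42 m and side slope z = 2.4: A = (b + zy)y = (5.42 + 2.4×7.03)×7.03 = 156.7 m²; P = b + 2y√(1+z²) = 5.42 + 2×7.03×2.6 = 41.98 m. Hydraulic radius R = A/P = 156.7/41.98 = 3.733 m. Q_A = (1/0.013)·156.7·3.733^(2/3)·√0.012 = 3178 m³/s.
Channel B: Flow area A = b·y = 7.16 × 6.18 = 44.25 m². Wetted perimeter P = b + 2y = 7.16 + 2×6.18 = 19.52 m. Hydraulic radius R = A/P = 44.25/19.52 = 2.267 m. Q_B = (1/0.013)·44.25·2.267^(2/3)·√0.012 = 643.4 m³/s.
Q_A = 3178 m³/s vs Q_B = 643.4 m³/s, so channel A carries more.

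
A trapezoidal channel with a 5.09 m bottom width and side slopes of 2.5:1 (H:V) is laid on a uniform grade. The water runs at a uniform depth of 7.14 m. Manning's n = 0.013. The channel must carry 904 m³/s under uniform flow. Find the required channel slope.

S = 0.00088

With bottom width b = 5.09 m and side slope z = 2.5: A = (b + zy)y = (5.09 + 2.5×7.14)×7.14 = 163.8 m²; P = b + 2y√(1+z²) = 5.09 + 2×7.14×2.693 = 43.54 m.
Hydraulic radius R = A/P = 163.8/43.54 = 3.762 m.
From Manning's equation, S = [nQ / (1 A R^(2/3))]² = [0.013 × 904 / (1 × 163.8 × 3.762^(2/3))]² = 0.00088.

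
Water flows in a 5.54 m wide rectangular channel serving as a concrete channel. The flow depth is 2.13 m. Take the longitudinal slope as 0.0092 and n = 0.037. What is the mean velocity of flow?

V = 2.93 m/s

Flow area A = b·y = 5.54 × 2.13 = 11.8 m². Wetted perimeter P = b + 2y = 5.54 + 2×2.13 = 9.8 m.
Hydraulic radius R = A/P = 11.8/9.8 = 1.204 m.
From Manning's equation, V = (1/n) R^(2/3) S^(1/2) = (1/0.037) × 1.204^(2/3) × 0.0092^(1/2) = 2.93 m/s.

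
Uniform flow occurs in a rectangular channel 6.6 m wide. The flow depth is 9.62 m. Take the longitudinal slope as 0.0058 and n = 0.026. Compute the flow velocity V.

V = 5.33 m/s

Flow area A = b·y = 6.6 × 9.62 = 63.49 m². Wetted perimeter P = b + 2y = 6.6 + 2×9.62 = 25.84 m.
Hydraulic radius R = A/P = 63.49/25.84 = 2.457 m.
From Manning's equation, V = (1/n) R^(2/3) S^(1/2) = (1/0.026) × 2.457^(2/3) × 0.0058^(1/2) = 5.33 m/s.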